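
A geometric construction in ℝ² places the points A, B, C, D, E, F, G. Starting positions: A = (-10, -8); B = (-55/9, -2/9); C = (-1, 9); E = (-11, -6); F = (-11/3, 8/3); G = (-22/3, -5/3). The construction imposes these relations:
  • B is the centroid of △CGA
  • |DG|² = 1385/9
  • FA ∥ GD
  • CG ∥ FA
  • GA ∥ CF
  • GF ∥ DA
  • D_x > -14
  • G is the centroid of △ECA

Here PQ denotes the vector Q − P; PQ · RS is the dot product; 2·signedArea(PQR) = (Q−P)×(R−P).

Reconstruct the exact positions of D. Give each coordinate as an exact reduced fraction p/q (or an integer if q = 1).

D = (-41/3, -37/3)

1. D_x = -41/3  [GF ∥ DA ∩ FA ∥ GD]
2. D_y = -37/3  [GF ∥ DA ∩ FA ∥ GD]
   → D = (-41/3, -37/3)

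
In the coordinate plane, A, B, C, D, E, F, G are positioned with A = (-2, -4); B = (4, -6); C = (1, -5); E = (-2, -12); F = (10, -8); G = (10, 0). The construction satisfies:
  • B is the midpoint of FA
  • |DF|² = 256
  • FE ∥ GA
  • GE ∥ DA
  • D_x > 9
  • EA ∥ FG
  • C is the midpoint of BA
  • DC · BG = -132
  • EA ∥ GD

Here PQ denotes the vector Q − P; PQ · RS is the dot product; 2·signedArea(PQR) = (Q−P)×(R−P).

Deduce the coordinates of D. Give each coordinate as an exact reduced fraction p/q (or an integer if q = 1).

1. D_x = 10  [GE ∥ DA ∩ EA ∥ GD]
2. D_y = 8  [GE ∥ DA ∩ EA ∥ GD]
   → D = (10, 8)

D = (10, 8)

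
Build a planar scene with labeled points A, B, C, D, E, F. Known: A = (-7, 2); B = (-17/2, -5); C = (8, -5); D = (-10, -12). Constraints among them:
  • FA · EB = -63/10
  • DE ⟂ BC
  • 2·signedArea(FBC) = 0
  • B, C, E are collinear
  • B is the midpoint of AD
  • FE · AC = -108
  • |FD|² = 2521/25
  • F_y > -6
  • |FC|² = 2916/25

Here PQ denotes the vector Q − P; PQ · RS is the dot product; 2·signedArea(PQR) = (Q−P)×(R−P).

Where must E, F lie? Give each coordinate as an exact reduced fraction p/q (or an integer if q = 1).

E = (-10, -5)
F = (-14/5, -5)

1. E_x = -10  [B, C, E are collinear ∩ DE ⟂ BC]
2. E_y = -5  [B, C, E are collinear ∩ DE ⟂ BC]
   → E = (-10, -5)
3. F_x = -14/5  [2·signedArea(FBC) = 0 ∩ FE · AC = -108]
4. F_y = -5  [2·signedArea(FBC) = 0 ∩ FE · AC = -108]
   → F = (-14/5, -5)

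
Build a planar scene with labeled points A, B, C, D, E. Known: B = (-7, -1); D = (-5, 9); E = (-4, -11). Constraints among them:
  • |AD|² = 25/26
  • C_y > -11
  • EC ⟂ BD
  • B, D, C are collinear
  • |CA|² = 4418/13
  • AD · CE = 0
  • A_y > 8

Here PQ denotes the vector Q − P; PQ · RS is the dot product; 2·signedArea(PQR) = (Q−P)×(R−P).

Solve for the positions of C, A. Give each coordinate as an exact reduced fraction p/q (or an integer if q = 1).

1. C_x = -229/26  [B, D, C are collinear ∩ EC ⟂ BD]
2. C_y = -261/26  [B, D, C are collinear ∩ EC ⟂ BD]
   → C = (-229/26, -261/26)
3. A_x = -135/26  [line -125/26·x + 25/26·y + -425/13 = 0 ∩ |CA|² = 4418/13]
4. A_y = 209/26  [line -125/26·x + 25/26·y + -425/13 = 0 ∩ |CA|² = 4418/13]
   → A = (-135/26, 209/26)

A = (-135/26, 209/26)
C = (-229/26, -261/26)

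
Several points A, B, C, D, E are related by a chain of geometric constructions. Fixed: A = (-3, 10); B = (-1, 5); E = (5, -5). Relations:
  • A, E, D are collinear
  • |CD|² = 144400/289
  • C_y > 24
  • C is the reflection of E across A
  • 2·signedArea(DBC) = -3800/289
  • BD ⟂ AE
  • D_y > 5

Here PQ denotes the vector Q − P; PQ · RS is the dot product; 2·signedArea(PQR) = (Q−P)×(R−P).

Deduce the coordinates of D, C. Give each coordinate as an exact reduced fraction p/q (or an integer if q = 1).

1. D_x = -139/289  [A, E, D are collinear ∩ BD ⟂ AE]
2. D_y = 1525/289  [A, E, D are collinear ∩ BD ⟂ AE]
   → D = (-139/289, 1525/289)
3. C_x = -11  [C is the reflection of E across A]
4. C_y = 25  [C is the reflection of E across A]
   → C = (-11, 25)

C = (-11, 25)
D = (-139/289, 1525/289)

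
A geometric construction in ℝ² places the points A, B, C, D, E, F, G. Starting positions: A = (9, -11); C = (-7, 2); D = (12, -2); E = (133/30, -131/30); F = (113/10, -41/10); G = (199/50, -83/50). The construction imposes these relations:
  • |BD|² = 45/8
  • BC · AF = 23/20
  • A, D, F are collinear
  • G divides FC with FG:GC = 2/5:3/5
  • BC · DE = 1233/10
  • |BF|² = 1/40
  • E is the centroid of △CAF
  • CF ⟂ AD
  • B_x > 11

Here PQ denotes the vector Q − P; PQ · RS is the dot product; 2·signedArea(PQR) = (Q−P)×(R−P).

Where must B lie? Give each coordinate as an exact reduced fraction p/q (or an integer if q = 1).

B = (45/4, -17/4)

1. B_x = 45/4  [BC · DE = 1233/10 ∩ BC · AF = 23/20]
2. B_y = -17/4  [BC · DE = 1233/10 ∩ BC · AF = 23/20]
   → B = (45/4, -17/4)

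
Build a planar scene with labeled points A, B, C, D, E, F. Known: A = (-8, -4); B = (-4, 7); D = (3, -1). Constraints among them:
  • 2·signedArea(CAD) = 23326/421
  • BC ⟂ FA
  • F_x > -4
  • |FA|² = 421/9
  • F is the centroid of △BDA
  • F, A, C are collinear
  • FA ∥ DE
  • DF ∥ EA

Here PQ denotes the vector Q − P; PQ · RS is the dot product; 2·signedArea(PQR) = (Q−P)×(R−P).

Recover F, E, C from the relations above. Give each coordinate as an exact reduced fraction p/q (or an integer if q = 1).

C = (-158/421, 1312/421)
E = (-2, -17/3)
F = (-3, 2/3)

1. F_x = -3  [F is the centroid of △BDA]
2. F_y = 2/3  [F is the centroid of △BDA]
   → F = (-3, 2/3)
3. E_x = -2  [DF ∥ EA ∩ FA ∥ DE]
4. E_y = -17/3  [DF ∥ EA ∩ FA ∥ DE]
   → E = (-2, -17/3)
5. C_x = -158/421  [F, A, C are collinear ∩ BC ⟂ FA]
6. C_y = 1312/421  [F, A, C are collinear ∩ BC ⟂ FA]
   → C = (-158/421, 1312/421)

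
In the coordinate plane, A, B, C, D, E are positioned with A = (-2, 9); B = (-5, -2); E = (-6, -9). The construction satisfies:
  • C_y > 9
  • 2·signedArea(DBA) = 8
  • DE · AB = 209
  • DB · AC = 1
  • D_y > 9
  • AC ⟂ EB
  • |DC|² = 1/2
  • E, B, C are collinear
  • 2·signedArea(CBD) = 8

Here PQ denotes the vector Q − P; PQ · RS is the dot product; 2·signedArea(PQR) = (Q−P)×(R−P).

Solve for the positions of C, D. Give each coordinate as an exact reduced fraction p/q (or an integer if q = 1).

1. C_x = -17/5  [E, B, C are collinear ∩ AC ⟂ EB]
2. C_y = 46/5  [E, B, C are collinear ∩ AC ⟂ EB]
   → C = (-17/5, 46/5)
3. D_x = -27/10  [DE · AB = 209 ∩ 2·signedArea(DBA) = 8]
4. D_y = 91/10  [DE · AB = 209 ∩ 2·signedArea(DBA) = 8]
   → D = (-27/10, 91/10)

C = (-17/5, 46/5)
D = (-27/10, 91/10)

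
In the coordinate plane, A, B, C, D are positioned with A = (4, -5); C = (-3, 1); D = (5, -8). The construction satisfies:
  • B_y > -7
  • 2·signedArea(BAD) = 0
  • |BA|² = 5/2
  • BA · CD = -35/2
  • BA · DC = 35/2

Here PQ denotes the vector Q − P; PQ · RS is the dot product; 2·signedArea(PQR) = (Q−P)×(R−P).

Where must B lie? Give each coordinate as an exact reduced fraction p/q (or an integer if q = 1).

B = (9/2, -13/2)

1. B_x = 9/2  [2·signedArea(BAD) = 0 ∩ BA · DC = 35/2]
2. B_y = -13/2  [2·signedArea(BAD) = 0 ∩ BA · DC = 35/2]
   → B = (9/2, -13/2)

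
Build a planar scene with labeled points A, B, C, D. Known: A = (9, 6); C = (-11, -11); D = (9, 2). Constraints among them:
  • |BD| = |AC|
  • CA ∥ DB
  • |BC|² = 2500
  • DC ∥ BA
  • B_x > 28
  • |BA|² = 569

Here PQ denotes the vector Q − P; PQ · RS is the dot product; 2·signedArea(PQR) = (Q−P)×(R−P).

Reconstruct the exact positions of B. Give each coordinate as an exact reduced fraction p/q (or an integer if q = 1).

1. B_x = 29  [DC ∥ BA ∩ CA ∥ DB]
2. B_y = 19  [DC ∥ BA ∩ CA ∥ DB]
   → B = (29, 19)

B = (29, 19)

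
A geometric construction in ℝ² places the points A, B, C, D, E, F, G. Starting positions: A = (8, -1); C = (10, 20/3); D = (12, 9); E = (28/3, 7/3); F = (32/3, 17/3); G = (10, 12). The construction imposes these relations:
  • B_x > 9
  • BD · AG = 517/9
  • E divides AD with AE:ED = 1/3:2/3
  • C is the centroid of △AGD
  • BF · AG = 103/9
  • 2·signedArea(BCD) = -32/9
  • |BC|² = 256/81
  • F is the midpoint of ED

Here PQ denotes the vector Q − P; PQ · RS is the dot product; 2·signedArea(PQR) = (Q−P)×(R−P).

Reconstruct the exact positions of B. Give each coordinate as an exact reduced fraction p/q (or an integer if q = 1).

B = (10, 44/9)

1. B_x = 10  [BF · AG = 103/9 ∩ 2·signedArea(BCD) = -32/9]
2. B_y = 44/9  [BF · AG = 103/9 ∩ 2·signedArea(BCD) = -32/9]
   → B = (10, 44/9)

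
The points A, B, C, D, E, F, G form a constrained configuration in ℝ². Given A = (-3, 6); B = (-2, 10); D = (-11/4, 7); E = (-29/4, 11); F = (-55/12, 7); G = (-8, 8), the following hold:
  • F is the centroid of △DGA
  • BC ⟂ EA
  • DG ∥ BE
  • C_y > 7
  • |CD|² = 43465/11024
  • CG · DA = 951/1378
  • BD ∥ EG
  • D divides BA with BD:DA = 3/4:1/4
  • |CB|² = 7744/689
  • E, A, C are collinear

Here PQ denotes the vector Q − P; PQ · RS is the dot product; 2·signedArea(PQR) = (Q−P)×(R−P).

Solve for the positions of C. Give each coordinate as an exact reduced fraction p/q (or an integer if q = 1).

C = (-3138/689, 5394/689)

1. C_x = -3138/689  [E, A, C are collinear ∩ BC ⟂ EA]
2. C_y = 5394/689  [E, A, C are collinear ∩ BC ⟂ EA]
   → C = (-3138/689, 5394/689)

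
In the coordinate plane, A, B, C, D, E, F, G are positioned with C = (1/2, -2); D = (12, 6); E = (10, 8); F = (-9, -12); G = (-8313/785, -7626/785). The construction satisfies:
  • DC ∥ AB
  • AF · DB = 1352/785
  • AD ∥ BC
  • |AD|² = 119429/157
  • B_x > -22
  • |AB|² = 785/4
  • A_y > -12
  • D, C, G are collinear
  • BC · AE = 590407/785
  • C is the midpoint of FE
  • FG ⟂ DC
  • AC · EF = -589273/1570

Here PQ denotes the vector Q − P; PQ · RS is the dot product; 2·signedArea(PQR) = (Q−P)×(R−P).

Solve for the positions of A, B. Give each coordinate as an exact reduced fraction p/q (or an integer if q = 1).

A = (-7481/785, -8822/785)
B = (-33017/1570, -15102/785)

1. A_x = -7481/785  [line 19·x + 20·y + 318579/785 = 0 ∩ |AD|² = 119429/157]
2. A_y = -8822/785  [line 19·x + 20·y + 318579/785 = 0 ∩ |AD|² = 119429/157]
   → A = (-7481/785, -8822/785)
3. B_x = -33017/1570  [AD ∥ BC ∩ DC ∥ AB]
4. B_y = -15102/785  [AD ∥ BC ∩ DC ∥ AB]
   → B = (-33017/1570, -15102/785)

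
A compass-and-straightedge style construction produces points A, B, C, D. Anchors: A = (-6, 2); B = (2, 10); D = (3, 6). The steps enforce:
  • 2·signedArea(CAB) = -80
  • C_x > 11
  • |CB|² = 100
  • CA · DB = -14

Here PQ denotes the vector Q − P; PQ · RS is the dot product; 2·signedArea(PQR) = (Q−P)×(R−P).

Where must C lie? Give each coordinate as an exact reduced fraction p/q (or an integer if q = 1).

C = (12, 10)

1. C_x = 12  [2·signedArea(CAB) = -80 ∩ CA · DB = -14]
2. C_y = 10  [2·signedArea(CAB) = -80 ∩ CA · DB = -14]
   → C = (12, 10)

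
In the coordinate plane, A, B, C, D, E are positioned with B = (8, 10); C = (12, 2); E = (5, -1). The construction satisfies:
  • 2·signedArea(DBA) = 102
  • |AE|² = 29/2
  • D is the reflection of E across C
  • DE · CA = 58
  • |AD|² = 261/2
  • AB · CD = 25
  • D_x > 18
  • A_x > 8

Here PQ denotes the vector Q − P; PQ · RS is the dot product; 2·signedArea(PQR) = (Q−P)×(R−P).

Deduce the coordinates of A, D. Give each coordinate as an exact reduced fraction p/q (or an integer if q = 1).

A = (17/2, 1/2)
D = (19, 5)

1. D_x = 19  [D is the reflection of E across C]
2. D_y = 5  [D is the reflection of E across C]
   → D = (19, 5)
3. A_x = 17/2  [AB · CD = 25 ∩ 2·signedArea(DBA) = 102]
4. A_y = 1/2  [AB · CD = 25 ∩ 2·signedArea(DBA) = 102]
   → A = (17/2, 1/2)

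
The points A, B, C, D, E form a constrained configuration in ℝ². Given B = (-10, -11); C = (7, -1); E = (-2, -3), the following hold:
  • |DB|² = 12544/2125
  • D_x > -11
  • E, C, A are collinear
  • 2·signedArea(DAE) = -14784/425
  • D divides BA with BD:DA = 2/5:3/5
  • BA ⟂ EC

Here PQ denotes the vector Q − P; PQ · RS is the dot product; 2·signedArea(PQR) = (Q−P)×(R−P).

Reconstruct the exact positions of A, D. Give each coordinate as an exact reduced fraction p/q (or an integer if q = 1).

A = (-962/85, -431/85)
D = (-4474/425, -3667/425)

1. A_x = -962/85  [E, C, A are collinear ∩ BA ⟂ EC]
2. A_y = -431/85  [E, C, A are collinear ∩ BA ⟂ EC]
   → A = (-962/85, -431/85)
3. D_x = -4474/425  [D divides BA with BD:DA = 2/5:3/5]
4. D_y = -3667/425  [D divides BA with BD:DA = 2/5:3/5]
   → D = (-4474/425, -3667/425)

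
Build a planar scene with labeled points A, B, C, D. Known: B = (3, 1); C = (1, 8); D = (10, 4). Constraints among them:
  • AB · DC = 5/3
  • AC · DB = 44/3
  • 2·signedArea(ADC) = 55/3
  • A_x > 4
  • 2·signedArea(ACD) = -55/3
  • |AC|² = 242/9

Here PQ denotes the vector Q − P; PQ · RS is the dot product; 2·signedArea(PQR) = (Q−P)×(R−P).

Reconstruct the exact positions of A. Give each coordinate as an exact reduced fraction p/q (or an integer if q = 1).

1. A_x = 14/3  [2·signedArea(ADC) = 55/3 ∩ AB · DC = 5/3]
2. A_y = 13/3  [2·signedArea(ADC) = 55/3 ∩ AB · DC = 5/3]
   → A = (14/3, 13/3)

A = (14/3, 13/3)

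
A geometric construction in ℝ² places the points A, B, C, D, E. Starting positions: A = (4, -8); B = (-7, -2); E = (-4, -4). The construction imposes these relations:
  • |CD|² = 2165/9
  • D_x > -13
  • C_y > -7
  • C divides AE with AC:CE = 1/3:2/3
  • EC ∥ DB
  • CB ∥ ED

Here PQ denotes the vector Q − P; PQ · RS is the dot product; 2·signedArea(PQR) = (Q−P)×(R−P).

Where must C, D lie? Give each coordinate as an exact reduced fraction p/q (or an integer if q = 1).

C = (4/3, -20/3)
D = (-37/3, 2/3)

1. C_x = 4/3  [C divides AE with AC:CE = 1/3:2/3]
2. C_y = -20/3  [C divides AE with AC:CE = 1/3:2/3]
   → C = (4/3, -20/3)
3. D_x = -37/3  [EC ∥ DB ∩ CB ∥ ED]
4. D_y = 2/3  [EC ∥ DB ∩ CB ∥ ED]
   → D = (-37/3, 2/3)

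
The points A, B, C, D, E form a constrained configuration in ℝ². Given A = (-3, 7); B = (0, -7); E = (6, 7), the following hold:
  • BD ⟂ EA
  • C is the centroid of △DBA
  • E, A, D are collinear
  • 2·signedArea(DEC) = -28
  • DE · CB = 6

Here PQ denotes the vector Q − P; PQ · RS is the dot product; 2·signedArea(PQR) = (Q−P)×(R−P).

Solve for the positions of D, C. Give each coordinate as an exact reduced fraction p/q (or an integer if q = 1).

C = (-1, 7/3)
D = (0, 7)

1. D_x = 0  [E, A, D are collinear ∩ BD ⟂ EA]
2. D_y = 7  [E, A, D are collinear ∩ BD ⟂ EA]
   → D = (0, 7)
3. C_x = -1  [C is the centroid of △DBA]
4. C_y = 7/3  [C is the centroid of △DBA]
   → C = (-1, 7/3)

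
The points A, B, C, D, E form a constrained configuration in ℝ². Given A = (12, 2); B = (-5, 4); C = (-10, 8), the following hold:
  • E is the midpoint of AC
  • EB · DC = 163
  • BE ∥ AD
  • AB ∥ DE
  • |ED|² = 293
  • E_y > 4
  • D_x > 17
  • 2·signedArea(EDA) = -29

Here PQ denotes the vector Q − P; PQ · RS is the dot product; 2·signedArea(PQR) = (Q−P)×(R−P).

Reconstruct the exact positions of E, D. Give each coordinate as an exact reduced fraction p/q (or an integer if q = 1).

1. E_x = 1  [E is the midpoint of AC]
2. E_y = 5  [E is the midpoint of AC]
   → E = (1, 5)
3. D_x = 18  [AB ∥ DE ∩ BE ∥ AD]
4. D_y = 3  [AB ∥ DE ∩ BE ∥ AD]
   → D = (18, 3)

D = (18, 3)
E = (1, 5)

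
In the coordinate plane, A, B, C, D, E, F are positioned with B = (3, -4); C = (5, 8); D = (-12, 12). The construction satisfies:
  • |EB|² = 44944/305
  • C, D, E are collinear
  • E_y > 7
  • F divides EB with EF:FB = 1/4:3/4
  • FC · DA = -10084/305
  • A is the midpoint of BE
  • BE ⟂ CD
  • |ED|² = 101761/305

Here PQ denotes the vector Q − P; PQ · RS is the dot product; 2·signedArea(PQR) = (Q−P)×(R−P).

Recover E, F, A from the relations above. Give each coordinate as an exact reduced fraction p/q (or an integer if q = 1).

1. E_x = 1763/305  [C, D, E are collinear ∩ BE ⟂ CD]
2. E_y = 2384/305  [C, D, E are collinear ∩ BE ⟂ CD]
   → E = (1763/305, 2384/305)
3. F_x = 1551/305  [F divides EB with EF:FB = 1/4:3/4]
4. F_y = 1483/305  [F divides EB with EF:FB = 1/4:3/4]
   → F = (1551/305, 1483/305)
5. A_x = 1339/305  [A is the midpoint of BE]
6. A_y = 582/305  [A is the midpoint of BE]
   → A = (1339/305, 582/305)

A = (1339/305, 582/305)
E = (1763/305, 2384/305)
F = (1551/305, 1483/305)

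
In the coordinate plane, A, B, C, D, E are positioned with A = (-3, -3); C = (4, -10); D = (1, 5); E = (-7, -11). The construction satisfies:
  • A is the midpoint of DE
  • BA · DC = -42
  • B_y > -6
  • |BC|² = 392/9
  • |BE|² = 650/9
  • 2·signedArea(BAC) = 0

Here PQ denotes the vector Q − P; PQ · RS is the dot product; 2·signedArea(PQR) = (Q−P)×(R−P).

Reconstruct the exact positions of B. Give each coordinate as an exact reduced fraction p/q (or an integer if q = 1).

1. B_x = -2/3  [2·signedArea(BAC) = 0 ∩ BA · DC = -42]
2. B_y = -16/3  [2·signedArea(BAC) = 0 ∩ BA · DC = -42]
   → B = (-2/3, -16/3)

B = (-2/3, -16/3)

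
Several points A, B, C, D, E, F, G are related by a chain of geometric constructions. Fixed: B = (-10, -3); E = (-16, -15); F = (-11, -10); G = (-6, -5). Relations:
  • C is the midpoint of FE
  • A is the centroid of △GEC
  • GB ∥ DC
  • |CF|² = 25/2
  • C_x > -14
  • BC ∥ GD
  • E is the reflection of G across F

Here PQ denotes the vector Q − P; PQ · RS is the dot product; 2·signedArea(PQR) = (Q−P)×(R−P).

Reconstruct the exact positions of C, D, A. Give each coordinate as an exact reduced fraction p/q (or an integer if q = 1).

A = (-71/6, -65/6)
C = (-27/2, -25/2)
D = (-19/2, -29/2)

1. C_x = -27/2  [C is the midpoint of FE]
2. C_y = -25/2  [C is the midpoint of FE]
   → C = (-27/2, -25/2)
3. D_x = -19/2  [GB ∥ DC ∩ BC ∥ GD]
4. D_y = -29/2  [GB ∥ DC ∩ BC ∥ GD]
   → D = (-19/2, -29/2)
5. A_x = -71/6  [A is the centroid of △GEC]
6. A_y = -65/6  [A is the centroid of △GEC]
   → A = (-71/6, -65/6)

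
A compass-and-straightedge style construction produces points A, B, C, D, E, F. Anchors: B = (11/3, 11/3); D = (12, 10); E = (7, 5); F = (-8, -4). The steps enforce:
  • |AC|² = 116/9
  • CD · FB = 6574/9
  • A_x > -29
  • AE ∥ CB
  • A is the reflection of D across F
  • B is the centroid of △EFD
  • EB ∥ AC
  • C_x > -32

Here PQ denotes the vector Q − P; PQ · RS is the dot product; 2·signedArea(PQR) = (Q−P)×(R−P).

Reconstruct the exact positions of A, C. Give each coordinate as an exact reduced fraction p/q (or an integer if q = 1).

A = (-28, -18)
C = (-94/3, -58/3)

1. A_x = -28  [A is the reflection of D across F]
2. A_y = -18  [A is the reflection of D across F]
   → A = (-28, -18)
3. C_x = -94/3  [AE ∥ CB ∩ EB ∥ AC]
4. C_y = -58/3  [AE ∥ CB ∩ EB ∥ AC]
   → C = (-94/3, -58/3)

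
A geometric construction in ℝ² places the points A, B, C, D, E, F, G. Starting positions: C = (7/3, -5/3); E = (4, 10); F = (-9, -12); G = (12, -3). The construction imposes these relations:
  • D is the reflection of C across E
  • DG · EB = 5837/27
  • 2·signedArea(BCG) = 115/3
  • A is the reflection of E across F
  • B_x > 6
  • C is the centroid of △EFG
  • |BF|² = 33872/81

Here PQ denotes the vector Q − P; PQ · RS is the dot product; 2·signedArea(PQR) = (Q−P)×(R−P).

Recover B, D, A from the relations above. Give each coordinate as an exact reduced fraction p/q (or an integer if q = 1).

A = (-22, -34)
B = (55/9, 16/9)
D = (17/3, 65/3)

1. B_x = 55/9  [line 4/3·x + 29/3·y + -76/3 = 0 ∩ |BF|² = 33872/81]
2. B_y = 16/9  [line 4/3·x + 29/3·y + -76/3 = 0 ∩ |BF|² = 33872/81]
   → B = (55/9, 16/9)
3. D_x = 17/3  [D is the reflection of C across E]
4. D_y = 65/3  [D is the reflection of C across E]
   → D = (17/3, 65/3)
5. A_x = -22  [A is the reflection of E across F]
6. A_y = -34  [A is the reflection of E across F]
   → A = (-22, -34)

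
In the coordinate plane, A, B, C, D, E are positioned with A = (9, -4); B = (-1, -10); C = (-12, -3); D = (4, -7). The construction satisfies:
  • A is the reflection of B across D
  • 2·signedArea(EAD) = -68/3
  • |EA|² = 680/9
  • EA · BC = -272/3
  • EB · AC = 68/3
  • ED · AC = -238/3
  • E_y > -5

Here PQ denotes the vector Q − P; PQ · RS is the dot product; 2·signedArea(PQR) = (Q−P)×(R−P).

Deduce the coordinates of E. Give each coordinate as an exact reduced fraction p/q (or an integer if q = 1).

E = (1/3, -14/3)

1. E_x = 1/3  [EB · AC = 68/3 ∩ EA · BC = -272/3]
2. E_y = -14/3  [EB · AC = 68/3 ∩ EA · BC = -272/3]
   → E = (1/3, -14/3)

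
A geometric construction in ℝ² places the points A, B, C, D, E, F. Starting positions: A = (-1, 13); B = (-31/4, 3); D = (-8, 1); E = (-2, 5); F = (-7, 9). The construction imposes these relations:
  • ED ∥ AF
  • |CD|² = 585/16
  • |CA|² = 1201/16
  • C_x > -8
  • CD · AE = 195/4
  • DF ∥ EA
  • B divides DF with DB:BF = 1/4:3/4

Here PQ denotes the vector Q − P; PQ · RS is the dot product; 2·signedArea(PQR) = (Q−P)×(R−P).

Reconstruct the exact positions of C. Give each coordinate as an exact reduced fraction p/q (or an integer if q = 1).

C = (-29/4, 7)

1. C_x = -29/4  [line 1·x + 8·y + -195/4 = 0 ∩ |CD|² = 585/16]
2. C_y = 7  [line 1·x + 8·y + -195/4 = 0 ∩ |CD|² = 585/16]
   → C = (-29/4, 7)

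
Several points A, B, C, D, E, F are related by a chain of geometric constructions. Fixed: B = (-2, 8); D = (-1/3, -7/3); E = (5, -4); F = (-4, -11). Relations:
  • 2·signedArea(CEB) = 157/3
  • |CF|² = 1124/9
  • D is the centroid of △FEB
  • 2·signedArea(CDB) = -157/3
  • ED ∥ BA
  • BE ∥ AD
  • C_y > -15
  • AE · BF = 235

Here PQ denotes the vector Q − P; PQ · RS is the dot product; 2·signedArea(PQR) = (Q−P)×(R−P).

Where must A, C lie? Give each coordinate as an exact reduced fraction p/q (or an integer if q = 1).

1. A_x = -22/3  [BE ∥ AD ∩ ED ∥ BA]
2. A_y = 29/3  [BE ∥ AD ∩ ED ∥ BA]
   → A = (-22/3, 29/3)
3. C_x = 20/3  [2·signedArea(CEB) = 157/3 ∩ 2·signedArea(CDB) = -157/3]
4. C_y = -43/3  [2·signedArea(CEB) = 157/3 ∩ 2·signedArea(CDB) = -157/3]
   → C = (20/3, -43/3)

A = (-22/3, 29/3)
C = (20/3, -43/3)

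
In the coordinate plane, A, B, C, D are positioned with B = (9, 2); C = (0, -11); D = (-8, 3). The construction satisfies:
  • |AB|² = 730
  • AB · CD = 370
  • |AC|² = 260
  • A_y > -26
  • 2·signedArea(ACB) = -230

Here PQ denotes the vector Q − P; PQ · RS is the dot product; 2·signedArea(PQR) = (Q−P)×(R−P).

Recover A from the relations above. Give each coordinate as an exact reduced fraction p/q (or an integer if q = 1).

1. A_x = 8  [2·signedArea(ACB) = -230 ∩ AB · CD = 370]
2. A_y = -25  [2·signedArea(ACB) = -230 ∩ AB · CD = 370]
   → A = (8, -25)

A = (8, -25)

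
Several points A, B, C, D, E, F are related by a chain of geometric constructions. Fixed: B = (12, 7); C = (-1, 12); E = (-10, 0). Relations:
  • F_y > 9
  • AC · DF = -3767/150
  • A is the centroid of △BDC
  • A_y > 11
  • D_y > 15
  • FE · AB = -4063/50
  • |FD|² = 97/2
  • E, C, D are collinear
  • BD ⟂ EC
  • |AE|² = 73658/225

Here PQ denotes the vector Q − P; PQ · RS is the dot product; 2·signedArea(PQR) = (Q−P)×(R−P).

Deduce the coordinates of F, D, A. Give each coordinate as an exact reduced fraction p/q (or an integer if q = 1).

A = (307/75, 851/75)
D = (32/25, 376/25)
F = (11/2, 19/2)

1. D_x = 32/25  [E, C, D are collinear ∩ BD ⟂ EC]
2. D_y = 376/25  [E, C, D are collinear ∩ BD ⟂ EC]
   → D = (32/25, 376/25)
3. A_x = 307/75  [A is the centroid of △BDC]
4. A_y = 851/75  [A is the centroid of △BDC]
   → A = (307/75, 851/75)
5. F_x = 11/2  [FE · AB = -4063/50 ∩ AC · DF = -3767/150]
6. F_y = 19/2  [FE · AB = -4063/50 ∩ AC · DF = -3767/150]
   → F = (11/2, 19/2)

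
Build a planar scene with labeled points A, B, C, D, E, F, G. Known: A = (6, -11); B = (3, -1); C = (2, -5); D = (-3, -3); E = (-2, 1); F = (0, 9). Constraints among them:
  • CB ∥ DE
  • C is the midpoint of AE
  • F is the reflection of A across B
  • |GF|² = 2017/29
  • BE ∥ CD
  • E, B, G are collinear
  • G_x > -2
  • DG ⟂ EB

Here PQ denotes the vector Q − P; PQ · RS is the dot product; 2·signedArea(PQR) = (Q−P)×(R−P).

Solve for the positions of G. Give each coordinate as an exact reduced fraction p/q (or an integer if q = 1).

G = (-43/29, 23/29)

1. G_x = -43/29  [E, B, G are collinear ∩ DG ⟂ EB]
2. G_y = 23/29  [E, B, G are collinear ∩ DG ⟂ EB]
   → G = (-43/29, 23/29)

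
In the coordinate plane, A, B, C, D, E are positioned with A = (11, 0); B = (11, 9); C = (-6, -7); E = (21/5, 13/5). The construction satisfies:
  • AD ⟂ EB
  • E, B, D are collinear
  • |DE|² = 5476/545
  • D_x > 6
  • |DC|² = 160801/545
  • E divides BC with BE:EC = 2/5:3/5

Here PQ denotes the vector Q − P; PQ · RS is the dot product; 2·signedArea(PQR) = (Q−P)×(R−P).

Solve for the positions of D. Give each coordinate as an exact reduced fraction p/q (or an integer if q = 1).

D = (3547/545, 2601/545)

1. D_x = 3547/545  [E, B, D are collinear ∩ AD ⟂ EB]
2. D_y = 2601/545  [E, B, D are collinear ∩ AD ⟂ EB]
   → D = (3547/545, 2601/545)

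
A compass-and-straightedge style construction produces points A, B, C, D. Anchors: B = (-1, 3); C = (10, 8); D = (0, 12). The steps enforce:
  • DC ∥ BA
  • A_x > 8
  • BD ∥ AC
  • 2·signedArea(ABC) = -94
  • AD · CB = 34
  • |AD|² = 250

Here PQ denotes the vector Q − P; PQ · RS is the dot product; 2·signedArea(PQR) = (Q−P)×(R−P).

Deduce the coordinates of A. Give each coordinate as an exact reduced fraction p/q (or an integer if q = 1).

1. A_x = 9  [BD ∥ AC ∩ DC ∥ BA]
2. A_y = -1  [BD ∥ AC ∩ DC ∥ BA]
   → A = (9, -1)

A = (9, -1)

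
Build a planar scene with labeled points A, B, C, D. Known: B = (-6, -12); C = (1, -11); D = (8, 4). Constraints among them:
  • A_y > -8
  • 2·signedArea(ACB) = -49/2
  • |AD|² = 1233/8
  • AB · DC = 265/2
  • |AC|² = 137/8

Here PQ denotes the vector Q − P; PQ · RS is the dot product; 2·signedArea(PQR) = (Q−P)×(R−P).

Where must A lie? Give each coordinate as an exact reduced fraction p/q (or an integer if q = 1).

1. A_x = 11/4  [2·signedArea(ACB) = -49/2 ∩ AB · DC = 265/2]
2. A_y = -29/4  [2·signedArea(ACB) = -49/2 ∩ AB · DC = 265/2]
   → A = (11/4, -29/4)

A = (11/4, -29/4)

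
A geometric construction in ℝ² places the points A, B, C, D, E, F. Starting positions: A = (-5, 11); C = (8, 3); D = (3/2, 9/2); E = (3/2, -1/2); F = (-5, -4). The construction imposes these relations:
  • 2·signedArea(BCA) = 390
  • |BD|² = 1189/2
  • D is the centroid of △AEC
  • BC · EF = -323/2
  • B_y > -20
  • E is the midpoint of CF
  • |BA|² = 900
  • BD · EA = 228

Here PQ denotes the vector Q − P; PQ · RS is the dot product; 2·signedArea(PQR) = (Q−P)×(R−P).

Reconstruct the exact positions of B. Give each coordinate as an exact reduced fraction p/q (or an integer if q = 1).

1. B_x = -5  [BD · EA = 228 ∩ BC · EF = -323/2]
2. B_y = -19  [BD · EA = 228 ∩ BC · EF = -323/2]
   → B = (-5, -19)

B = (-5, -19)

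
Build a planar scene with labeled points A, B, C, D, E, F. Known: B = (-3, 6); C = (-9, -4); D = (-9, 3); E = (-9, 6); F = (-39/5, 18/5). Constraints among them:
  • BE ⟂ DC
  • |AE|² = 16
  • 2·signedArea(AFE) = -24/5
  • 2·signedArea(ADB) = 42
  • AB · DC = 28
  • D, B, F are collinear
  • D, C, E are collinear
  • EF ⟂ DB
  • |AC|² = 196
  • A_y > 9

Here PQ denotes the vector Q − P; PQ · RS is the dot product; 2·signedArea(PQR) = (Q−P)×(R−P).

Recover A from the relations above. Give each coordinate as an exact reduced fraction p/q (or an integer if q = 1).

1. A_x = -9  [2·signedArea(ADB) = 42 ∩ AB · DC = 28]
2. A_y = 10  [2·signedArea(ADB) = 42 ∩ AB · DC = 28]
   → A = (-9, 10)

A = (-9, 10)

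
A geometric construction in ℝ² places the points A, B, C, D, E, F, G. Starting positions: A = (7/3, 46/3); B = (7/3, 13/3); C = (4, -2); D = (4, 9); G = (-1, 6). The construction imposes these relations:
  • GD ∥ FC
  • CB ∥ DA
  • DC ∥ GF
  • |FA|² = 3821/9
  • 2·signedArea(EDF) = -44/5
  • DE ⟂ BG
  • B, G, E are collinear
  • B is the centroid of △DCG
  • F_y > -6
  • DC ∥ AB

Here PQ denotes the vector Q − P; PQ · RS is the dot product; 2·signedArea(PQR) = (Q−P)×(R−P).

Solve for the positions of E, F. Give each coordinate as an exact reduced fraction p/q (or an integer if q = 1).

E = (9/5, 23/5)
F = (-1, -5)

1. E_x = 9/5  [B, G, E are collinear ∩ DE ⟂ BG]
2. E_y = 23/5  [B, G, E are collinear ∩ DE ⟂ BG]
   → E = (9/5, 23/5)
3. F_x = -1  [GD ∥ FC ∩ DC ∥ GF]
4. F_y = -5  [GD ∥ FC ∩ DC ∥ GF]
   → F = (-1, -5)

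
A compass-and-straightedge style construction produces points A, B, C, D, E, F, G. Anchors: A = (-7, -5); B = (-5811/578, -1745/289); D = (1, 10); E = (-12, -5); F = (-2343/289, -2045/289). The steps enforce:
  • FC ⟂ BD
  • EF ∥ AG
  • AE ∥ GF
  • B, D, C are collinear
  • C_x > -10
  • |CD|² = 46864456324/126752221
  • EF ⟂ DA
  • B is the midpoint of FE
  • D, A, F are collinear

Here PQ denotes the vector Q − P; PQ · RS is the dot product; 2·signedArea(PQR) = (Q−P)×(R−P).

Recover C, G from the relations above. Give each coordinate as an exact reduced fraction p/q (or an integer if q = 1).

1. C_x = -1256351277/126752221  [B, D, C are collinear ∩ FC ⟂ BD]
2. C_y = -739265930/126752221  [B, D, C are collinear ∩ FC ⟂ BD]
   → C = (-1256351277/126752221, -739265930/126752221)
3. G_x = -898/289  [AE ∥ GF ∩ EF ∥ AG]
4. G_y = -2045/289  [AE ∥ GF ∩ EF ∥ AG]
   → G = (-898/289, -2045/289)

C = (-1256351277/126752221, -739265930/126752221)
G = (-898/289, -2045/289)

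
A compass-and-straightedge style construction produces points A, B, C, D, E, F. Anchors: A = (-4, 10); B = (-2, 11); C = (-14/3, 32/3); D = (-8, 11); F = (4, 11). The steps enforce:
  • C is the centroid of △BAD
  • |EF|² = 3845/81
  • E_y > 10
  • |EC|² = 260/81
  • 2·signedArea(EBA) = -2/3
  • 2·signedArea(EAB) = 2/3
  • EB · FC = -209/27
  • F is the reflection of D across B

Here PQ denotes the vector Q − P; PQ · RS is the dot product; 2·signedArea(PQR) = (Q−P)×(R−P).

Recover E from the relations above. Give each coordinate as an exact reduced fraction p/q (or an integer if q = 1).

E = (-26/9, 98/9)

1. E_x = -26/9  [2·signedArea(EBA) = -2/3 ∩ EB · FC = -209/27]
2. E_y = 98/9  [2·signedArea(EBA) = -2/3 ∩ EB · FC = -209/27]
   → E = (-26/9, 98/9)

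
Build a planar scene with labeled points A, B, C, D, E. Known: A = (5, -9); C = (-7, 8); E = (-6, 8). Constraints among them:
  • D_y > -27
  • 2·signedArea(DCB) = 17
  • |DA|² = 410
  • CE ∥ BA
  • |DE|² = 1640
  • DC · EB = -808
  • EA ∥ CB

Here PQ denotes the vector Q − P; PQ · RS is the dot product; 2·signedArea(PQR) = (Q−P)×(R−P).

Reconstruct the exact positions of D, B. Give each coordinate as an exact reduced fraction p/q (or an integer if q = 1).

1. B_x = 4  [CE ∥ BA ∩ EA ∥ CB]
2. B_y = -9  [CE ∥ BA ∩ EA ∥ CB]
   → B = (4, -9)
3. D_x = 16  [2·signedArea(DCB) = 17 ∩ DC · EB = -808]
4. D_y = -26  [2·signedArea(DCB) = 17 ∩ DC · EB = -808]
   → D = (16, -26)

B = (4, -9)
D = (16, -26)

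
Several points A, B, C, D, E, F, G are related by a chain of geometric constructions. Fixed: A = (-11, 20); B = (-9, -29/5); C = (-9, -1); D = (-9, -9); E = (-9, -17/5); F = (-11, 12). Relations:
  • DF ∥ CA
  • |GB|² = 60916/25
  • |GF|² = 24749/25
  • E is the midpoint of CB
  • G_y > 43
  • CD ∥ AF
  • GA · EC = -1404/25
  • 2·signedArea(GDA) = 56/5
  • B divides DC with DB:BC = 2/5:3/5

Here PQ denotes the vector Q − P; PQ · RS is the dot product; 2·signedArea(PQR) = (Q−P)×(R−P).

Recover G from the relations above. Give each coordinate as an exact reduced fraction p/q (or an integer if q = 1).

G = (-13, 217/5)

1. G_x = -13  [GA · EC = -1404/25 ∩ 2·signedArea(GDA) = 56/5]
2. G_y = 217/5  [GA · EC = -1404/25 ∩ 2·signedArea(GDA) = 56/5]
   → G = (-13, 217/5)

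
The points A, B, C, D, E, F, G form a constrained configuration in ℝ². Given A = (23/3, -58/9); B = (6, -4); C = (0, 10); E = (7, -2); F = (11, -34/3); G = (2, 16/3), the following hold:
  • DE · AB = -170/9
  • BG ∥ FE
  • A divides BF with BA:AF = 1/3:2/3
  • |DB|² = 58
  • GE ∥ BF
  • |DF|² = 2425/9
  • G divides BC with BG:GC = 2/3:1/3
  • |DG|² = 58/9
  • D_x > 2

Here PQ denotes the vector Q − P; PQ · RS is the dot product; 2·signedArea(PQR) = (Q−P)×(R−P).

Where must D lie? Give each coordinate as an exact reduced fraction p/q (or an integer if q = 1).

D = (3, 3)

1. D_x = 3  [line 5/3·x + -22/9·y + 7/3 = 0 ∩ |DF|² = 2425/9]
2. D_y = 3  [line 5/3·x + -22/9·y + 7/3 = 0 ∩ |DF|² = 2425/9]
   → D = (3, 3)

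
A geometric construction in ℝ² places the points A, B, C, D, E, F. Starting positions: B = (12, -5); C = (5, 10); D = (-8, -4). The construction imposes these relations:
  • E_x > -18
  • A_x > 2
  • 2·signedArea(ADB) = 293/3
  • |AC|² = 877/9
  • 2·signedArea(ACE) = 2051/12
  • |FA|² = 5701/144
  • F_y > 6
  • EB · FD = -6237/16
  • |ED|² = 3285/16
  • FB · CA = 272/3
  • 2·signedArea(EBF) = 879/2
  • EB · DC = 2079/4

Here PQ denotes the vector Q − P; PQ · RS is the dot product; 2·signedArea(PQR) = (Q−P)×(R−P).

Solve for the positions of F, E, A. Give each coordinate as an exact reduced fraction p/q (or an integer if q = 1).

A = (3, 1/3)
E = (-71/4, -29/2)
F = (7/4, 13/2)

1. E_x = -71/4  [line -13·x + -14·y + -1735/4 = 0 ∩ |ED|² = 3285/16]
2. E_y = -29/2  [line -13·x + -14·y + -1735/4 = 0 ∩ |ED|² = 3285/16]
   → E = (-71/4, -29/2)
3. A_x = 3  [2·signedArea(ADB) = 293/3 ∩ 2·signedArea(ACE) = 2051/12]
4. A_y = 1/3  [2·signedArea(ADB) = 293/3 ∩ 2·signedArea(ACE) = 2051/12]
   → A = (3, 1/3)
5. F_x = 7/4  [FB · CA = 272/3 ∩ 2·signedArea(EBF) = 879/2]
6. F_y = 13/2  [FB · CA = 272/3 ∩ 2·signedArea(EBF) = 879/2]
   → F = (7/4, 13/2)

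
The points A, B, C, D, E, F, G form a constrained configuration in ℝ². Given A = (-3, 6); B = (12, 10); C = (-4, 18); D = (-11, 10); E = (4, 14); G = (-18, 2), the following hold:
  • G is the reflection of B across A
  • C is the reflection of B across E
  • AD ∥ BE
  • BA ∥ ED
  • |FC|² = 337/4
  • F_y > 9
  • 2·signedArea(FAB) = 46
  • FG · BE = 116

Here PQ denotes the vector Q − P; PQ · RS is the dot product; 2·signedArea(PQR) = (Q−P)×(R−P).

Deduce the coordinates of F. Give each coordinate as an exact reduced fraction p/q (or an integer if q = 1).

F = (1/2, 10)

1. F_x = 1/2  [2·signedArea(FAB) = 46 ∩ FG · BE = 116]
2. F_y = 10  [2·signedArea(FAB) = 46 ∩ FG · BE = 116]
   → F = (1/2, 10)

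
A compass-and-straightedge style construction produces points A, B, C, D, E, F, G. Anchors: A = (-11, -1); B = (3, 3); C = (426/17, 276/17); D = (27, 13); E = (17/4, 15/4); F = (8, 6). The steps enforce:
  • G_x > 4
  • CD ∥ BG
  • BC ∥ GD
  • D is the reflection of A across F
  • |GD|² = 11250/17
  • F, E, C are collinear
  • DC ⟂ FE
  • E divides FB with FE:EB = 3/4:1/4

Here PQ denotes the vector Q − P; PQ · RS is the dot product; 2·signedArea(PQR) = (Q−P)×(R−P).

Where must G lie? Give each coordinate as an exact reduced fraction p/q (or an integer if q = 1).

1. G_x = 84/17  [BC ∥ GD ∩ CD ∥ BG]
2. G_y = -4/17  [BC ∥ GD ∩ CD ∥ BG]
   → G = (84/17, -4/17)

G = (84/17, -4/17)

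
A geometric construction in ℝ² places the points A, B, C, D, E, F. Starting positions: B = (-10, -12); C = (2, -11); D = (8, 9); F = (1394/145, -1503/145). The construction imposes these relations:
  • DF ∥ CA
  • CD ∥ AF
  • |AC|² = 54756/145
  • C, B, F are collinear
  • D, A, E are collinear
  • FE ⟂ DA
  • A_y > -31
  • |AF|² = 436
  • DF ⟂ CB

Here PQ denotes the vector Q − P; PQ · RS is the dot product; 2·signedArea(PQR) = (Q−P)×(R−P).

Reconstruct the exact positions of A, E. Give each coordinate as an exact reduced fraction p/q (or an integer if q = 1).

A = (524/145, -4403/145)
E = (6069889/1030805, -10256958/1030805)

1. A_x = 524/145  [CD ∥ AF ∩ DF ∥ CA]
2. A_y = -4403/145  [CD ∥ AF ∩ DF ∥ CA]
   → A = (524/145, -4403/145)
3. E_x = 6069889/1030805  [D, A, E are collinear ∩ FE ⟂ DA]
4. E_y = -10256958/1030805  [D, A, E are collinear ∩ FE ⟂ DA]
   → E = (6069889/1030805, -10256958/1030805)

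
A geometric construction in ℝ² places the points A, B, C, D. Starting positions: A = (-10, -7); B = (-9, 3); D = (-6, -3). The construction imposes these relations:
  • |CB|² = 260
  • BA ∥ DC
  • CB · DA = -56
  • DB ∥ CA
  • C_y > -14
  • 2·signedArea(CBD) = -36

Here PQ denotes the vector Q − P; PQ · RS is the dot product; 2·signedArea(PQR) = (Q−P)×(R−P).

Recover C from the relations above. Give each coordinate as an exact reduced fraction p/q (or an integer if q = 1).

1. C_x = -7  [DB ∥ CA ∩ BA ∥ DC]
2. C_y = -13  [DB ∥ CA ∩ BA ∥ DC]
   → C = (-7, -13)

C = (-7, -13)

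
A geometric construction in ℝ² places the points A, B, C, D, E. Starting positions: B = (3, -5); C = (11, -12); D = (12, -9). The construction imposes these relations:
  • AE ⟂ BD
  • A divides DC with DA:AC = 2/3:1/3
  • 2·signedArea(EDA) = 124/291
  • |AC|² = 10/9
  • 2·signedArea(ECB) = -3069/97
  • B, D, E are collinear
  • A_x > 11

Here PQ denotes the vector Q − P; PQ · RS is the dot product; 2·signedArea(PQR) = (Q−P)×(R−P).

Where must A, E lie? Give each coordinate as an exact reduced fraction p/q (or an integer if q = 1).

1. A_x = 34/3  [A divides DC with DA:AC = 2/3:1/3]
2. A_y = -11  [A divides DC with DA:AC = 2/3:1/3]
   → A = (34/3, -11)
3. E_x = 1182/97  [B, D, E are collinear ∩ AE ⟂ BD]
4. E_y = -881/97  [B, D, E are collinear ∩ AE ⟂ BD]
   → E = (1182/97, -881/97)

A = (34/3, -11)
E = (1182/97, -881/97)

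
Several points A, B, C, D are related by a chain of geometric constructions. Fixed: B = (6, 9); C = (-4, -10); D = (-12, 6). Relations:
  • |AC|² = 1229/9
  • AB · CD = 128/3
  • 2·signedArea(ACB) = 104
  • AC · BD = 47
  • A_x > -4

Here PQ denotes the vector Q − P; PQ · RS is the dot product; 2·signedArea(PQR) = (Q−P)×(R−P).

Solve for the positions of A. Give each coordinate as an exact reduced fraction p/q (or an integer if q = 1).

1. A_x = -10/3  [AB · CD = 128/3 ∩ AC · BD = 47]
2. A_y = 5/3  [AB · CD = 128/3 ∩ AC · BD = 47]
   → A = (-10/3, 5/3)

A = (-10/3, 5/3)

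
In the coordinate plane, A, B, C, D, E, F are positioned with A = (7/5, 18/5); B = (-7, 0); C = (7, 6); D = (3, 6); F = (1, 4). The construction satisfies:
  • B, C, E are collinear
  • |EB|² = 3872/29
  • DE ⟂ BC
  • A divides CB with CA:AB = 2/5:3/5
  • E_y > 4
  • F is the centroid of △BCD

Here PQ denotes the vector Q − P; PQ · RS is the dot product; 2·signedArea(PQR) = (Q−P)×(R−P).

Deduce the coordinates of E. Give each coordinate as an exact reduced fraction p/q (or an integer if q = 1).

E = (105/29, 132/29)

1. E_x = 105/29  [B, C, E are collinear ∩ DE ⟂ BC]
2. E_y = 132/29  [B, C, E are collinear ∩ DE ⟂ BC]
   → E = (105/29, 132/29)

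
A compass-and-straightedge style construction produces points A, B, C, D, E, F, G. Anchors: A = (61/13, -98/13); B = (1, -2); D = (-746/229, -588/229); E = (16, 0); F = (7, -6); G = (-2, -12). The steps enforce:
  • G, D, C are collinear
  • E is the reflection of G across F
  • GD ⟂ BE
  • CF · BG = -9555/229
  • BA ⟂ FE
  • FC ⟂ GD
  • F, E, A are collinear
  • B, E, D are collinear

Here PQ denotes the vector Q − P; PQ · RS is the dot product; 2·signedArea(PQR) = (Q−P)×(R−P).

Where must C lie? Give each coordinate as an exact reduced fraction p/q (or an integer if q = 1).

1. C_x = -602/229  [G, D, C are collinear ∩ FC ⟂ GD]
2. C_y = -1668/229  [G, D, C are collinear ∩ FC ⟂ GD]
   → C = (-602/229, -1668/229)

C = (-602/229, -1668/229)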